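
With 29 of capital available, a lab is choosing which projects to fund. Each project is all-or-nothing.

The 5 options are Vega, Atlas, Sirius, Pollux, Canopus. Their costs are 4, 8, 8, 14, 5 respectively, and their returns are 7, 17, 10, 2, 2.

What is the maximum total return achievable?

36

Allowing fractional choices, the relaxed optimum would be about 36.6, but projects are indivisible.
Vega + Atlas + Sirius + Canopus: cost 4 + 8 + 8 + 5 = 25 ≤ 29, return 7 + 17 + 10 + 2 = 36.
Vega + Atlas + Sirius: cost 4 + 8 + 8 = 20 ≤ 29, return 7 + 17 + 10 = 34.
Best is Vega, Atlas, Sirius, and Canopus with total return 36.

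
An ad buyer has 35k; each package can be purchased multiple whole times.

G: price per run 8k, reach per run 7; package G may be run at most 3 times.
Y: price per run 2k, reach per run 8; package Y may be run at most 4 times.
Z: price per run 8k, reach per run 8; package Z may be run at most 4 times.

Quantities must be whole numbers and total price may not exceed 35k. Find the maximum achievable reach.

56

1×G, 4×Y, and 2×Z: price 32 ≤ 35, reach 1·7 + 4·8 + 2·8 = 55.
4×Y and 3×Z: price 32 ≤ 35, reach 4·8 + 3·8 = 56.
Best is 56.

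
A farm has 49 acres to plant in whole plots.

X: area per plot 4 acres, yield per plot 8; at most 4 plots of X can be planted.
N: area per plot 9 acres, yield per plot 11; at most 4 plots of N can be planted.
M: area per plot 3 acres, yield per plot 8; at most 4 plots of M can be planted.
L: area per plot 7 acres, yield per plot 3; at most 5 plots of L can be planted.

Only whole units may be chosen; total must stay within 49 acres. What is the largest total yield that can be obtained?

2×X, 3×N, and 4×M: area 47 ≤ 49, yield 2·8 + 3·11 + 4·8 = 81.
4×X, 2×N, and 4×M: area 46 ≤ 49, yield 4·8 + 2·11 + 4·8 = 86.
Best is 86.

86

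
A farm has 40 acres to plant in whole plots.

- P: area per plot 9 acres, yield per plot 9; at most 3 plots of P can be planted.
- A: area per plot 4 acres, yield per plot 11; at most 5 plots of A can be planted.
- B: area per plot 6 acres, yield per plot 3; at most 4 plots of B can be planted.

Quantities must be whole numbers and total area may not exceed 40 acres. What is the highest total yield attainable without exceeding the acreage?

Take 2×P and 5×A: area 38 ≤ 40, yield 2·9 + 5·11 = 73.
A has the best ratio (11/4) and is taken to its limit of 5; remaining capacity is filled optimally with the others.

73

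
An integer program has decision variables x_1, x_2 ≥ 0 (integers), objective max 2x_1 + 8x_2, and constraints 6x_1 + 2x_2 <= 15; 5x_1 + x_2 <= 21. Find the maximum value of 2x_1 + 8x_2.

56

(x_1,x_2)=(0,7): 6·0+2·7=14≤15, 5·0+1·7=7≤21, objective 56.
(x_1,x_2)=(0,6): 6·0+2·6=12≤15, 5·0+1·6=6≤21, objective 48.
The best lattice point is (0,7), giving 56.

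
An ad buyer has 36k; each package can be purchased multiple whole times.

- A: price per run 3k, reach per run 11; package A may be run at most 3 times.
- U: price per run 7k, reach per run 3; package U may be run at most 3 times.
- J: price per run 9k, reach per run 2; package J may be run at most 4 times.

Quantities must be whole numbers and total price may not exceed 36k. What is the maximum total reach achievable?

42

This is a bounded integer knapsack.
A has the best ratio (11/3); taking only A gives at most 3×11 = 33 (stopped by the supply cap of 3).
Mixing does better — 3×A and 3×U: price 30 ≤ 36, reach 3·11 + 3·3 = 42.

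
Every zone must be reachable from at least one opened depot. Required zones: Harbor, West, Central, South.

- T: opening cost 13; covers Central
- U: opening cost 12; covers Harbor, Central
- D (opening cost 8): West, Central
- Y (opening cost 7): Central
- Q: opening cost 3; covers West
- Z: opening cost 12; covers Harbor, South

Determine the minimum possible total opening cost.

This is a weighted set-cover instance.
The greedy cost-per-new-zone heuristic would pick Q, U, and Z for 27, but a cheaper cover exists.
Choose D and Z: together they cover Harbor, West, Central, South — every zone.
Total opening cost: 8 + 12 = 20.
No cover costs less than 20.

20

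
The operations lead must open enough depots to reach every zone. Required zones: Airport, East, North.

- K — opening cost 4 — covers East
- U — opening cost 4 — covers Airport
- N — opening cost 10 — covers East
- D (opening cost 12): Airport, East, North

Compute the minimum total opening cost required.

The greedy cost-per-new-zone heuristic would pick K, U, and D for 20, but a cheaper cover exists.
D alone covers Airport, East, North — every zone.
Total opening cost: 12.
No cover costs less than 12.

12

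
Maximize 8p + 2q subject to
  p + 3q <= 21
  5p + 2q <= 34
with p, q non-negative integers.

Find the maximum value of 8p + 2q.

52

Relaxing integrality, the LP optimum is 54.40 at (p,q) = (6.8, 0), which is not an integer point.
(p,q)=(6,2): 1·6+3·2=12≤21, 5·6+2·2=34≤34, objective 52.
(p,q)=(6,1): 1·6+3·1=9≤21, 5·6+2·1=32≤34, objective 50.
(p,q)=(6,0): 1·6+3·0=6≤21, 5·6+2·0=30≤34, objective 48.
No feasible integer point exceeds 52.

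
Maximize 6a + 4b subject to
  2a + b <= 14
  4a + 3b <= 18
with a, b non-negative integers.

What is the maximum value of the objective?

The continuous relaxation peaks at (4.5, 0) with value 27.00; rounding to a feasible lattice point costs some objective.
(a,b)=(3,2): 2·3+1·2=8≤14, 4·3+3·2=18≤18, objective 26.
(a,b)=(4,0): 2·4+1·0=8≤14, 4·4+3·0=16≤18, objective 24.
(a,b)=(2,3): 2·2+1·3=7≤14, 4·2+3·3=17≤18, objective 24.
The best lattice point is (3,2), giving 26.

26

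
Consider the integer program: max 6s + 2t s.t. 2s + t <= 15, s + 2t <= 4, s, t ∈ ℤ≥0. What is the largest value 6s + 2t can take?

24

(s,t)=(4,0): 2·4+1·0=8≤15, 1·4+2·0=4≤4, objective 24.
(s,t)=(3,0): 2·3+1·0=6≤15, 1·3+2·0=3≤4, objective 18.
No feasible integer point exceeds 24.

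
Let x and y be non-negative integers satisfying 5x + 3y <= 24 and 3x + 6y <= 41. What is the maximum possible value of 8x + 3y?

35

The continuous relaxation peaks at (4.8, 0) with value 38.40; rounding to a feasible lattice point costs some objective.
(x,y)=(4,1): 5·4+3·1=23≤24, 3·4+6·1=18≤41, objective 35.
(x,y)=(4,0): 5·4+3·0=20≤24, 3·4+6·0=12≤41, objective 32.
(x,y)=(3,2): 5·3+3·2=21≤24, 3·3+6·2=21≤41, objective 30.
No feasible integer point exceeds 35.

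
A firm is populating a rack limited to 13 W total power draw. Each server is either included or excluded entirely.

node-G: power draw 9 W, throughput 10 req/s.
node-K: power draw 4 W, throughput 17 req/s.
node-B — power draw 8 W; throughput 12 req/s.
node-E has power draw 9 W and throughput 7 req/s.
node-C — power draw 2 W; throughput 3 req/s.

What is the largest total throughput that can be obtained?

29

node-G + node-K: power draw 9 + 4 = 13 ≤ 13, throughput 10 + 17 = 27.
node-K + node-E: power draw 4 + 9 = 13 ≤ 13, throughput 17 + 7 = 24.
node-K + node-B: power draw 4 + 8 = 12 ≤ 13, throughput 17 + 12 = 29.
Best is node-K and node-B with total throughput 29.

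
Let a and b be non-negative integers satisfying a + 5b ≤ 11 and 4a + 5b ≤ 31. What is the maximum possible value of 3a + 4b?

22

Relaxing integrality, the LP optimum is 23.47 at (a,b) = (6.67, 0.867), which is not an integer point.
(a,b)=(6,1): 1·6+5·1=11≤11, 4·6+5·1=29≤31, objective 22.
(a,b)=(7,0): 1·7+5·0=7≤11, 4·7+5·0=28≤31, objective 21.
The best lattice point is (6,1), giving 22.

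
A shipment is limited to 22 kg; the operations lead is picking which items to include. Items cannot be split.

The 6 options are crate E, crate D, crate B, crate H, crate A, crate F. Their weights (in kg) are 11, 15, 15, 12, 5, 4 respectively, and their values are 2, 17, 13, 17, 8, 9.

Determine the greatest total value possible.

crate H + crate F: weight 12 + 4 = 16 ≤ 22, value 17 + 9 = 26.
crate H + crate A + crate F: weight 12 + 5 + 4 = 21 ≤ 22, value 17 + 8 + 9 = 34.
Best is crate H, crate A, and crate F with total value 34.

34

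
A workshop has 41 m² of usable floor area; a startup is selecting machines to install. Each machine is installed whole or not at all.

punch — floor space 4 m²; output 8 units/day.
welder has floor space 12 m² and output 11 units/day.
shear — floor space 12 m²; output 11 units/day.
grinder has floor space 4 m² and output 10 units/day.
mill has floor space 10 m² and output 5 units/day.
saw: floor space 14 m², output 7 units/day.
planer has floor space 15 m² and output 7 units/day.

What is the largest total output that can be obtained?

welder + shear + grinder + mill: floor space 12 + 12 + 4 + 10 = 38 ≤ 41, output 11 + 11 + 10 + 5 = 37.
punch + welder + shear + grinder: floor space 4 + 12 + 12 + 4 = 32 ≤ 41, output 8 + 11 + 11 + 10 = 40.
punch + welder + grinder + saw: floor space 4 + 12 + 4 + 14 = 34 ≤ 41, output 8 + 11 + 10 + 7 = 36.
Best is punch, welder, shear, and grinder with total output 40.

40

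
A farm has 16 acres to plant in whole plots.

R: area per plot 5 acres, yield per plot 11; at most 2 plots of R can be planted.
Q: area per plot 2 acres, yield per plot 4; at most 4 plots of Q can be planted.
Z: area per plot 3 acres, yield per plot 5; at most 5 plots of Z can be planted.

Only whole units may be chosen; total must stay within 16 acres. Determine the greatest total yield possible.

1×R, 4×Q, and 1×Z: area 16 ≤ 16, yield 1·11 + 4·4 + 1·5 = 32.
2×R and 3×Q: area 16 ≤ 16, yield 2·11 + 3·4 = 34.
Best is 34.

34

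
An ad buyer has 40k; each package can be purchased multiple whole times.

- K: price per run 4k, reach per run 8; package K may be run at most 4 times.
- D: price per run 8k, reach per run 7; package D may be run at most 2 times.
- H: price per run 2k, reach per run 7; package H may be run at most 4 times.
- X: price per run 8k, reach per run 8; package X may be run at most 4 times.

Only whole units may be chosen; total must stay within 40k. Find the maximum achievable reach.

76

This is a bounded integer knapsack.
H has the best ratio (7/2); taking only H gives at most 4×7 = 28 (stopped by the supply cap of 4).
Mixing does better — 4×K, 4×H, and 2×X: price 40 ≤ 40, reach 4·8 + 4·7 + 2·8 = 76.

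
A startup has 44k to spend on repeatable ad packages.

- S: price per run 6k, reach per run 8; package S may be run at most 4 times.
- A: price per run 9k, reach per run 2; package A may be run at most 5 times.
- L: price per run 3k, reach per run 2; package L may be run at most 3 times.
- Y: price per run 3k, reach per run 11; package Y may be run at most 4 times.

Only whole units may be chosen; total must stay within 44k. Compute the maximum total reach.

80

Take 4×S, 2×L, and 4×Y: price 42 ≤ 44, reach 4·8 + 2·2 + 4·11 = 80.
Y has the best ratio (11/3) and is taken to its limit of 4; remaining capacity is filled optimally with the others.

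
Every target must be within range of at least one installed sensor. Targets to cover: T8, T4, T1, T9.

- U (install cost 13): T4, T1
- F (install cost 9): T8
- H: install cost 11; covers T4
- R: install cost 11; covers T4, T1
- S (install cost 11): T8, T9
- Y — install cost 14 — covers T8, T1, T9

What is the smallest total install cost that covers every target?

22

The greedy cost-per-new-target heuristic would pick Y and H for 25, but a cheaper cover exists.
Choose R and S: together they cover T8, T4, T1, T9 — every target.
Total install cost: 11 + 11 = 22.
No cover costs less than 22.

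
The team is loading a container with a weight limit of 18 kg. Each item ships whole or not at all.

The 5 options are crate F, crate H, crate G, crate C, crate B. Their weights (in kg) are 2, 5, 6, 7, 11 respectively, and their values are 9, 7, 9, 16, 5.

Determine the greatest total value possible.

crate F + crate H + crate C: weight 2 + 5 + 7 = 14 ≤ 18, value 9 + 7 + 16 = 32.
crate H + crate G + crate C: weight 5 + 6 + 7 = 18 ≤ 18, value 7 + 9 + 16 = 32.
crate F + crate G + crate C: weight 2 + 6 + 7 = 15 ≤ 18, value 9 + 9 + 16 = 34.
Best is crate F, crate G, and crate C with total value 34.

34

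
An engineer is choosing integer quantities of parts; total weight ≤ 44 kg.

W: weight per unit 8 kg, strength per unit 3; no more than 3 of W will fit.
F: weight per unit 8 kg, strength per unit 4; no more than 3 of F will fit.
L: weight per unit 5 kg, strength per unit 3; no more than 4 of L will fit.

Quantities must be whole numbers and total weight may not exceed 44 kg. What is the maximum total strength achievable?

24

1×W, 2×F, and 4×L: weight 44 ≤ 44, strength 1·3 + 2·4 + 4·3 = 23.
3×F and 4×L: weight 44 ≤ 44, strength 3·4 + 4·3 = 24.
Best is 24.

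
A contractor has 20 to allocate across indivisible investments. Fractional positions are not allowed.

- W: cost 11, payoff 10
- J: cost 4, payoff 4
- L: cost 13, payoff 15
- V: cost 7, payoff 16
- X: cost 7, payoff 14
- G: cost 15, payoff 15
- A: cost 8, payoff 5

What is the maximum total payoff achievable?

34

Allowing fractional choices, the relaxed optimum would be about 36.9, but investments are indivisible.
L + V: cost 13 + 7 = 20 ≤ 20, payoff 15 + 16 = 31.
J + V + X: cost 4 + 7 + 7 = 18 ≤ 20, payoff 4 + 16 + 14 = 34.
V + X: cost 7 + 7 = 14 ≤ 20, payoff 16 + 14 = 30.
Best is J, V, and X with total payoff 34.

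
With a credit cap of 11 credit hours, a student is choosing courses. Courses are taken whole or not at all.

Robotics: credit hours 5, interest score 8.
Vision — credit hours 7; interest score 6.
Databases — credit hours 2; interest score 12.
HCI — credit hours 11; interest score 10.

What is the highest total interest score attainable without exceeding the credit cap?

This is an integer program with binary decision variables.
Take Robotics and Databases: credit hours 5 + 2 = 7 ≤ 11, interest score 8 + 12 = 20.
No other feasible combination does better.

20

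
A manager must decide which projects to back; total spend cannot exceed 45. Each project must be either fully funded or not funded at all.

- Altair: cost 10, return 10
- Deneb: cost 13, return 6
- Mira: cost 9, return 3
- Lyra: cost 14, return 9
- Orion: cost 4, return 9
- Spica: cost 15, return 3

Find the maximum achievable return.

This is a 0-1 knapsack instance.
Allowing fractional choices, the relaxed optimum would be about 35.3, but projects are indivisible.
Altair + Mira + Lyra + Orion: cost 10 + 9 + 14 + 4 = 37 ≤ 45, return 10 + 3 + 9 + 9 = 31.
Altair + Deneb + Lyra + Orion: cost 10 + 13 + 14 + 4 = 41 ≤ 45, return 10 + 6 + 9 + 9 = 34.
Best is Altair, Deneb, Lyra, and Orion with total return 34.

34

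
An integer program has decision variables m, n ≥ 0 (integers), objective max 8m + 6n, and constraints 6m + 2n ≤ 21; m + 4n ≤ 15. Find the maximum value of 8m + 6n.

34

The continuous relaxation peaks at (2.45, 3.14) with value 38.45; rounding to a feasible lattice point costs some objective.
(m,n)=(2,3): 6·2+2·3=18≤21, 1·2+4·3=14≤15, objective 34.
(m,n)=(2,2): 6·2+2·2=16≤21, 1·2+4·2=10≤15, objective 28.
(m,n)=(1,3): 6·1+2·3=12≤21, 1·1+4·3=13≤15, objective 26.
(m,n)=(1,2): 6·1+2·2=10≤21, 1·1+4·2=9≤15, objective 20.
The best lattice point is (2,3), giving 34.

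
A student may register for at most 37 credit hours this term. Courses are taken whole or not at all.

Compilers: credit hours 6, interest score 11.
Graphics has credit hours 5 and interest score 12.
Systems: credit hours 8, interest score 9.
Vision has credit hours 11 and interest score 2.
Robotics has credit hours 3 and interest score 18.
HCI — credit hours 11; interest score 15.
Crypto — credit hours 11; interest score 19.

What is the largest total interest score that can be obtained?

Compilers + Graphics + Robotics + HCI + Crypto: credit hours 6 + 5 + 3 + 11 + 11 = 36 ≤ 37, interest score 11 + 12 + 18 + 15 + 19 = 75.
Compilers + Graphics + Systems + Robotics + HCI: credit hours 6 + 5 + 8 + 3 + 11 = 33 ≤ 37, interest score 11 + 12 + 9 + 18 + 15 = 65.
Compilers + Graphics + Systems + Robotics + Crypto: credit hours 6 + 5 + 8 + 3 + 11 = 33 ≤ 37, interest score 11 + 12 + 9 + 18 + 19 = 69.
Best is Compilers, Graphics, Robotics, HCI, and Crypto with total interest score 75.

75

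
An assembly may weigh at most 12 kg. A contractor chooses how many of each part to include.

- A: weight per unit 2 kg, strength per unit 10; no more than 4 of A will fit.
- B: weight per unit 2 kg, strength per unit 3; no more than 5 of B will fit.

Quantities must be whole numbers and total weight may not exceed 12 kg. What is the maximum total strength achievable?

A has the best ratio (10/2); taking only A gives at most 4×10 = 40 (stopped by the supply cap of 4).
Mixing does better — 4×A and 2×B: weight 12 ≤ 12, strength 4·10 + 2·3 = 46.

46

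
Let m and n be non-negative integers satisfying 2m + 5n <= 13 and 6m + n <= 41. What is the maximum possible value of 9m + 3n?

The continuous relaxation peaks at (6.5, 0) with value 58.50; rounding to a feasible lattice point costs some objective.
(m,n)=(6,0) is feasible, giving 54.
(m,n)=(5,0) is feasible, giving 45.
Maximum is 54 at (m,n)=(6,0).

54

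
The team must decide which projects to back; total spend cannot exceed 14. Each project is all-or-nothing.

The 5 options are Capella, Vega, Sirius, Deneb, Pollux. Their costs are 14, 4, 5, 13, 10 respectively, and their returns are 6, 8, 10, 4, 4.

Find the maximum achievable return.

18

Allowing fractional choices, the relaxed optimum would be about 20.1, but projects are indivisible.
Vega + Pollux: cost 4 + 10 = 14 ≤ 14, return 8 + 4 = 12.
Vega + Sirius: cost 4 + 5 = 9 ≤ 14, return 8 + 10 = 18.
Best is Vega and Sirius with total return 18.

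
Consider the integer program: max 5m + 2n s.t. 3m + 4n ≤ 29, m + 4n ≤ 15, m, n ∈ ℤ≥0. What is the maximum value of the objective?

The continuous relaxation peaks at (9.67, 0) with value 48.33; rounding to a feasible lattice point costs some objective.
(m,n)=(9,0) is feasible, giving 45.
(m,n)=(8,1) is feasible, giving 42.
Maximum is 45 at (m,n)=(9,0).

45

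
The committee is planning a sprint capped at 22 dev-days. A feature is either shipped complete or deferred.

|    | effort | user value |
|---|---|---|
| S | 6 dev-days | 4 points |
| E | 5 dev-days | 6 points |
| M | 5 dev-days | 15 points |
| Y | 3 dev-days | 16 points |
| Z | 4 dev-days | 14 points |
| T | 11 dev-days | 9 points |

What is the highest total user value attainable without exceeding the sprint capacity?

51

Allowing fractional choices, the relaxed optimum would be about 55.1, but features are indivisible.
E + M + Y + Z: effort 5 + 5 + 3 + 4 = 17 ≤ 22, user value 6 + 15 + 16 + 14 = 51.
M + Y + Z: effort 5 + 3 + 4 = 12 ≤ 22, user value 15 + 16 + 14 = 45.
S + M + Y + Z: effort 6 + 5 + 3 + 4 = 18 ≤ 22, user value 4 + 15 + 16 + 14 = 49.
Best is E, M, Y, and Z with total user value 51.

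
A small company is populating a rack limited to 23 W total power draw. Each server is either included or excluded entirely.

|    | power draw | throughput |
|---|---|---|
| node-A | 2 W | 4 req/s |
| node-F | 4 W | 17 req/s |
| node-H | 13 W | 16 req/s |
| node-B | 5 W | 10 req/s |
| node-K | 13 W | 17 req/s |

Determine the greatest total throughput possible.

44

Allowing fractional choices, the relaxed optimum would be about 46.7, but servers are indivisible.
node-A + node-F + node-K: power draw 2 + 4 + 13 = 19 ≤ 23, throughput 4 + 17 + 17 = 38.
node-F + node-B + node-K: power draw 4 + 5 + 13 = 22 ≤ 23, throughput 17 + 10 + 17 = 44.
node-F + node-H + node-B: power draw 4 + 13 + 5 = 22 ≤ 23, throughput 17 + 16 + 10 = 43.
Best is node-F, node-B, and node-K with total throughput 44.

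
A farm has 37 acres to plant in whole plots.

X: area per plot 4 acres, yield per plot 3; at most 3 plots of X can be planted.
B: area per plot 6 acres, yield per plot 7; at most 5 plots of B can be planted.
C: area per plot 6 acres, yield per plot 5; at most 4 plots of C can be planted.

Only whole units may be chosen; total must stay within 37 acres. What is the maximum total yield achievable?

B has the best ratio (7/6); taking only B gives at most 5×7 = 35 (stopped by the supply cap of 5).
Mixing does better — 5×B and 1×C: area 36 ≤ 37, yield 5·7 + 1·5 = 40.

40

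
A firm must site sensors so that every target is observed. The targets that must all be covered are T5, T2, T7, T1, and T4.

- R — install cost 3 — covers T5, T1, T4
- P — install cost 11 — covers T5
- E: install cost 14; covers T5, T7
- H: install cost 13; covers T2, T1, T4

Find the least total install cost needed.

The greedy cost-per-new-target heuristic would pick R, H, and E for 30, but a cheaper cover exists.
Choose E and H: together they cover T5, T2, T7, T1, T4 — every target.
Total install cost: 14 + 13 = 27.
No cover costs less than 27.

27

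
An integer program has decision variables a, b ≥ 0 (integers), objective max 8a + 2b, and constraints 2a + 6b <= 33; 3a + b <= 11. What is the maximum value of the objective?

The continuous relaxation peaks at (3.67, 0) with value 29.33; rounding to a feasible lattice point costs some objective.
(a,b)=(3,2): 2·3+6·2=18≤33, 3·3+1·2=11≤11, objective 28.
(a,b)=(3,1): 2·3+6·1=12≤33, 3·3+1·1=10≤11, objective 26.
(a,b)=(3,0): 2·3+6·0=6≤33, 3·3+1·0=9≤11, objective 24.
The best lattice point is (3,2), giving 28.

28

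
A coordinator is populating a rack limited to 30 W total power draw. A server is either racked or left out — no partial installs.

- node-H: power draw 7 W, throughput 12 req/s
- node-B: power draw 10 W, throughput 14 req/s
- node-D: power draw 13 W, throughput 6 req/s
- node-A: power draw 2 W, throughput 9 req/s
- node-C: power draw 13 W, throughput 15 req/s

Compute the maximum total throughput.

41

This is a 0-1 knapsack instance.
node-H + node-A + node-C: power draw 7 + 2 + 13 = 22 ≤ 30, throughput 12 + 9 + 15 = 36.
node-B + node-A + node-C: power draw 10 + 2 + 13 = 25 ≤ 30, throughput 14 + 9 + 15 = 38.
node-H + node-B + node-C: power draw 7 + 10 + 13 = 30 ≤ 30, throughput 12 + 14 + 15 = 41.
Best is node-H, node-B, and node-C with total throughput 41.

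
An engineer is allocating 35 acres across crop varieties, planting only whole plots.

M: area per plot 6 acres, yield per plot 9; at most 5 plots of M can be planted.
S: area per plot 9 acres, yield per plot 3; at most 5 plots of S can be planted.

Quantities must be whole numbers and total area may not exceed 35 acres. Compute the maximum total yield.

45

Take 5×M: area 30 ≤ 35, yield 5·9 = 45.
M has the best ratio (9/6) and is taken to its limit of 5; remaining capacity is filled optimally with the others.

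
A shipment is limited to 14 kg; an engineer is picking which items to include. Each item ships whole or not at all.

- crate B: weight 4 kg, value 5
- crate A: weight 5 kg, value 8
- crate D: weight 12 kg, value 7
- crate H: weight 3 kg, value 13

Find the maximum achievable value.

26

crate B + crate A + crate H: weight 4 + 5 + 3 = 12 ≤ 14, value 5 + 8 + 13 = 26.
crate A + crate H: weight 5 + 3 = 8 ≤ 14, value 8 + 13 = 21.
Best is crate B, crate A, and crate H with total value 26.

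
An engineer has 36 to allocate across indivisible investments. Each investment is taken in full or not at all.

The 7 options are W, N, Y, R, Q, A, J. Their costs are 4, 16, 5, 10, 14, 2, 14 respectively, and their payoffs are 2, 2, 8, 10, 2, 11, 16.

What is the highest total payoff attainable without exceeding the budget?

Take W, Y, R, A, and J: cost 4 + 5 + 10 + 2 + 14 = 35 ≤ 36, payoff 2 + 8 + 10 + 11 + 16 = 47.
No other feasible combination does better.

47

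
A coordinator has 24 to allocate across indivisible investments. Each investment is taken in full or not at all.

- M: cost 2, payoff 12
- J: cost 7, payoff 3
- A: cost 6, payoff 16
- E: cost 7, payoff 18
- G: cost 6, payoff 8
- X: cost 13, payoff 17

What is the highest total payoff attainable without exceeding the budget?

Take M, A, E, and G: cost 2 + 6 + 7 + 6 = 21 ≤ 24, payoff 12 + 16 + 18 + 8 = 54.
No other feasible combination does better.

54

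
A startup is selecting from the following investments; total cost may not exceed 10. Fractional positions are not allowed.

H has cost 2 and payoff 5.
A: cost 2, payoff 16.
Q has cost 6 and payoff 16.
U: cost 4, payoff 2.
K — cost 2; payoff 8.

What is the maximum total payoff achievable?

Treat it as a binary knapsack problem.
A + Q: cost 2 + 6 = 8 ≤ 10, payoff 16 + 16 = 32.
H + A + Q: cost 2 + 2 + 6 = 10 ≤ 10, payoff 5 + 16 + 16 = 37.
A + Q + K: cost 2 + 6 + 2 = 10 ≤ 10, payoff 16 + 16 + 8 = 40.
Best is A, Q, and K with total payoff 40.

40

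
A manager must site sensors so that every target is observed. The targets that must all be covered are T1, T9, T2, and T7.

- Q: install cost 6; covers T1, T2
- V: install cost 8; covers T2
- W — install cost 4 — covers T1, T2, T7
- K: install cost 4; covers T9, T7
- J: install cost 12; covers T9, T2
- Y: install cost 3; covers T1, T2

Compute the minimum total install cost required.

7

This is a weighted set-cover instance.
The greedy cost-per-new-target heuristic would pick W and K for 8, but a cheaper cover exists.
Choose K and Y: together they cover T1, T9, T2, T7 — every target.
Total install cost: 4 + 3 = 7.
No cover costs less than 7.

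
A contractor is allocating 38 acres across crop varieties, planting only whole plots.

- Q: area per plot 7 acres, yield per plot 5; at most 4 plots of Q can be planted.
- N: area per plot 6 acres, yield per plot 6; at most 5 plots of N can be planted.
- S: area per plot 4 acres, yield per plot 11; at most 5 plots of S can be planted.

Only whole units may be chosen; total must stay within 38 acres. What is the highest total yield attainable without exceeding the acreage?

S has the best ratio (11/4); taking only S gives at most 5×11 = 55 (stopped by the supply cap of 5).
Mixing does better — 3×N and 5×S: area 38 ≤ 38, yield 3·6 + 5·11 = 73.

73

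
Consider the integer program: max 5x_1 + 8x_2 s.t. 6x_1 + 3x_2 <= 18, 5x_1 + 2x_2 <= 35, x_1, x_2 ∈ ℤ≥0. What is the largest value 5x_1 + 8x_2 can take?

48

(x_1,x_2)=(0,6) is feasible, giving 48.
(x_1,x_2)=(0,5) is feasible, giving 40.
The best lattice point is (0,6), giving 48.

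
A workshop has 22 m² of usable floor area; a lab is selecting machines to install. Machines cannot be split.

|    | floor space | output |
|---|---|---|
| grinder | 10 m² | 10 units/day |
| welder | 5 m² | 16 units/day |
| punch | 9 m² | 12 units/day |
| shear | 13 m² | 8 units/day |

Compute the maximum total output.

Allowing fractional choices, the relaxed optimum would be about 36.0, but machines are indivisible.
welder + punch: floor space 5 + 9 = 14 ≤ 22, output 16 + 12 = 28.
grinder + welder: floor space 10 + 5 = 15 ≤ 22, output 10 + 16 = 26.
welder + shear: floor space 5 + 13 = 18 ≤ 22, output 16 + 8 = 24.
Best is welder and punch with total output 28.

28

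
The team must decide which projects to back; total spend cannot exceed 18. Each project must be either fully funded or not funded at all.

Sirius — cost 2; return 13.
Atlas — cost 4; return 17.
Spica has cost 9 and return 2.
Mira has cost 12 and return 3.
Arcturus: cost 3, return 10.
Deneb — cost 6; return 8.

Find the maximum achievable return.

Take Sirius, Atlas, Arcturus, and Deneb: cost 2 + 4 + 3 + 6 = 15 ≤ 18, return 13 + 17 + 10 + 8 = 48.
No other feasible combination does better.

48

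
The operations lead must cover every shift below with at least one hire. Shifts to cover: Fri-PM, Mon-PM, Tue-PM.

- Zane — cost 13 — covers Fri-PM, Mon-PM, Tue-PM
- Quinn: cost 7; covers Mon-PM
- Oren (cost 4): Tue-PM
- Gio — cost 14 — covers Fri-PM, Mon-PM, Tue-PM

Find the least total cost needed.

13

This is an integer covering problem.
Zane alone covers Fri-PM, Mon-PM, Tue-PM — every shift.
Total cost: 13.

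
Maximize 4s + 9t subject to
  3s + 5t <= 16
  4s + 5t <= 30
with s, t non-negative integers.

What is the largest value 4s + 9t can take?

Relaxing integrality, the LP optimum is 28.80 at (s,t) = (0, 3.2), which is not an integer point.
(s,t)=(0,3): 3·0+5·3=15≤16, 4·0+5·3=15≤30, objective 27.
(s,t)=(1,2): 3·1+5·2=13≤16, 4·1+5·2=14≤30, objective 22.
The best lattice point is (0,3), giving 27.

27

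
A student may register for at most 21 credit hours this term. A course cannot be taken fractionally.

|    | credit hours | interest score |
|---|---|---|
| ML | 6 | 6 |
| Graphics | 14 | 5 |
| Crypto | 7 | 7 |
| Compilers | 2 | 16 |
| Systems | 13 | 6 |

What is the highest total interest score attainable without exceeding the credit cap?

29

ML + Crypto + Compilers: credit hours 6 + 7 + 2 = 15 ≤ 21, interest score 6 + 7 + 16 = 29.
ML + Compilers + Systems: credit hours 6 + 2 + 13 = 21 ≤ 21, interest score 6 + 16 + 6 = 28.
Best is ML, Crypto, and Compilers with total interest score 29.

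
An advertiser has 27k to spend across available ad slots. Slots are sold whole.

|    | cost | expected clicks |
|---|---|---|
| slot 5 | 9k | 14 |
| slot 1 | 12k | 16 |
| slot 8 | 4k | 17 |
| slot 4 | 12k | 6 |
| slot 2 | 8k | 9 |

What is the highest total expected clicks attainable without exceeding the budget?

47

slot 5 + slot 1 + slot 8: cost 9 + 12 + 4 = 25 ≤ 27, expected clicks 14 + 16 + 17 = 47.
slot 5 + slot 8 + slot 2: cost 9 + 4 + 8 = 21 ≤ 27, expected clicks 14 + 17 + 9 = 40.
slot 1 + slot 8 + slot 2: cost 12 + 4 + 8 = 24 ≤ 27, expected clicks 16 + 17 + 9 = 42.
Best is slot 5, slot 1, and slot 8 with total expected clicks 47.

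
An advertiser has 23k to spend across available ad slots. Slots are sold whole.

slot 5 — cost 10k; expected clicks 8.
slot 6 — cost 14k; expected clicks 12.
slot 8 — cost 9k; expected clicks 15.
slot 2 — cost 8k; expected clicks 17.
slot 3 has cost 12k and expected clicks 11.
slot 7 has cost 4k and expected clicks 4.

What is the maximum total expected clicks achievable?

Allowing fractional choices, the relaxed optimum would be about 37.8, but ad slots are indivisible.
slot 6 + slot 2: cost 14 + 8 = 22 ≤ 23, expected clicks 12 + 17 = 29.
slot 8 + slot 2: cost 9 + 8 = 17 ≤ 23, expected clicks 15 + 17 = 32.
slot 8 + slot 2 + slot 7: cost 9 + 8 + 4 = 21 ≤ 23, expected clicks 15 + 17 + 4 = 36.
Best is slot 8, slot 2, and slot 7 with total expected clicks 36.

36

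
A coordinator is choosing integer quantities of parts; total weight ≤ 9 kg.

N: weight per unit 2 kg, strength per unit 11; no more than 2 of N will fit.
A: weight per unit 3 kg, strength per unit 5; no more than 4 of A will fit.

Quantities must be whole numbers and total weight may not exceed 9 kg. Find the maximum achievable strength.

This is a bounded integer knapsack.
Take 2×N and 1×A: weight 7 ≤ 9, strength 2·11 + 1·5 = 27.
N has the best ratio (11/2) and is taken to its limit of 2; remaining capacity is filled optimally with the others.

27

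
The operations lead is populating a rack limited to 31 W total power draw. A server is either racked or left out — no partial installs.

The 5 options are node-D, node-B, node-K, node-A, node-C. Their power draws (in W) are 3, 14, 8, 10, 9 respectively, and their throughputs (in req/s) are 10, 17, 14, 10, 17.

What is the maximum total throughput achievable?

Take node-D, node-K, node-A, and node-C: power draw 3 + 8 + 10 + 9 = 30 ≤ 31, throughput 10 + 14 + 10 + 17 = 51.
No other feasible combination does better.

51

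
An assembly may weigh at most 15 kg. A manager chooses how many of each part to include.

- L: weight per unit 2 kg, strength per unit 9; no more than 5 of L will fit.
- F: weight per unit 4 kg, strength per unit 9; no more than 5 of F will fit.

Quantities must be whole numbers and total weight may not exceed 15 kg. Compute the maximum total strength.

54

L has the best ratio (9/2); taking only L gives at most 5×9 = 45 (stopped by the supply cap of 5).
Mixing does better — 5×L and 1×F: weight 14 ≤ 15, strength 5·9 + 1·9 = 54.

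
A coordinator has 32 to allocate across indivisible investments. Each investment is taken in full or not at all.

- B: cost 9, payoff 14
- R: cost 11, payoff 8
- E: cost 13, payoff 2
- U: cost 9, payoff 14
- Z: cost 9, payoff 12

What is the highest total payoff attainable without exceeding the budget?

Take B, U, and Z: cost 9 + 9 + 9 = 27 ≤ 32, payoff 14 + 14 + 12 = 40.
No other feasible combination does better.

40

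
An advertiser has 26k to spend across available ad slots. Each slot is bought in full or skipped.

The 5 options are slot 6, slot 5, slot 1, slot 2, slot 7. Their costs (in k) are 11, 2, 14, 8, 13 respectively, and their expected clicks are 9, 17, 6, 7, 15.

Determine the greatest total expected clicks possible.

41

slot 6 + slot 5 + slot 7: cost 11 + 2 + 13 = 26 ≤ 26, expected clicks 9 + 17 + 15 = 41.
slot 5 + slot 2 + slot 7: cost 2 + 8 + 13 = 23 ≤ 26, expected clicks 17 + 7 + 15 = 39.
slot 6 + slot 5 + slot 2: cost 11 + 2 + 8 = 21 ≤ 26, expected clicks 9 + 17 + 7 = 33.
Best is slot 6, slot 5, and slot 7 with total expected clicks 41.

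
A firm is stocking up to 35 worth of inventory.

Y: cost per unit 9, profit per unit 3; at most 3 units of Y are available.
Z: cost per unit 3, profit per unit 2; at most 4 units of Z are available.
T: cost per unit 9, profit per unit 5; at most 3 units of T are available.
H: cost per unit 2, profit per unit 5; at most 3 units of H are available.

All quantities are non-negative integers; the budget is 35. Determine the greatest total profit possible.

31

This is a bounded integer knapsack.
H has the best ratio (5/2); taking only H gives at most 3×5 = 15 (stopped by the supply cap of 3).
Mixing does better — 3×Z, 2×T, and 3×H: cost 33 ≤ 35, profit 3·2 + 2·5 + 3·5 = 31.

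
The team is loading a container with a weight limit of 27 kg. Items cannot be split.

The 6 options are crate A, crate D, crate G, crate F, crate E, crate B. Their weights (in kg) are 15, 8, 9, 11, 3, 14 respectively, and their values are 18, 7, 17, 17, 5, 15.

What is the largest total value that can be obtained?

Allowing fractional choices, the relaxed optimum would be about 43.8, but items are indivisible.
crate G + crate F + crate E: weight 9 + 11 + 3 = 23 ≤ 27, value 17 + 17 + 5 = 39.
crate A + crate G + crate E: weight 15 + 9 + 3 = 27 ≤ 27, value 18 + 17 + 5 = 40.
Best is crate A, crate G, and crate E with total value 40.

40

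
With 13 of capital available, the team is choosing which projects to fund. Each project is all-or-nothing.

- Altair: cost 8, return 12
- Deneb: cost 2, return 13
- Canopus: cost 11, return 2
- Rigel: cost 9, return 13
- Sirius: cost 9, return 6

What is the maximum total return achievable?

Allowing fractional choices, the relaxed optimum would be about 29.3, but projects are indivisible.
Altair + Deneb: cost 8 + 2 = 10 ≤ 13, return 12 + 13 = 25.
Deneb + Rigel: cost 2 + 9 = 11 ≤ 13, return 13 + 13 = 26.
Best is Deneb and Rigel with total return 26.

26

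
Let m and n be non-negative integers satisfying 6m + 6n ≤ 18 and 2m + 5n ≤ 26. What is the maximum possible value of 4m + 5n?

(m,n)=(0,3) is feasible, giving 15.
(m,n)=(1,2) is feasible, giving 14.
(m,n)=(0,2) is feasible, giving 10.
Maximum is 15 at (m,n)=(0,3).

15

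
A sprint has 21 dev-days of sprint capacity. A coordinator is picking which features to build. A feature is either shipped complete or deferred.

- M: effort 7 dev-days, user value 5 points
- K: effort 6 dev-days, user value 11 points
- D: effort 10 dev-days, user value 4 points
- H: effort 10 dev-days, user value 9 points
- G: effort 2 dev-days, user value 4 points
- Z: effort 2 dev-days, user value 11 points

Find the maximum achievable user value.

Allowing fractional choices, the relaxed optimum would be about 35.7, but features are indivisible.
M + K + G + Z: effort 7 + 6 + 2 + 2 = 17 ≤ 21, user value 5 + 11 + 4 + 11 = 31.
K + H + G + Z: effort 6 + 10 + 2 + 2 = 20 ≤ 21, user value 11 + 9 + 4 + 11 = 35.
Best is K, H, G, and Z with total user value 35.

35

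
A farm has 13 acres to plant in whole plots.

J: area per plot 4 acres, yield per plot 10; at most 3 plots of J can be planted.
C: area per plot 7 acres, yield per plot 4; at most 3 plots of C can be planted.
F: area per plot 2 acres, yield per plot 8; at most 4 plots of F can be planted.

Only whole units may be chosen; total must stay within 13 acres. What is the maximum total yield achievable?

F has the best ratio (8/2); taking only F gives at most 4×8 = 32 (stopped by the supply cap of 4).
Mixing does better — 1×J and 4×F: area 12 ≤ 13, yield 1·10 + 4·8 = 42.

42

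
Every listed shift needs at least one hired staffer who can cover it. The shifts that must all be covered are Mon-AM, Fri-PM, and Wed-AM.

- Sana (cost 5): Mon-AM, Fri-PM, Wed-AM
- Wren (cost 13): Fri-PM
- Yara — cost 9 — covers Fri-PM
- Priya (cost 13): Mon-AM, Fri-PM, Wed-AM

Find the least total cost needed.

5

Sana alone covers Mon-AM, Fri-PM, Wed-AM — every shift.
Total cost: 5.
No cover costs less than 5.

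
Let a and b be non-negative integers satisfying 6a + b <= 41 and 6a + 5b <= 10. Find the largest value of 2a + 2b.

4

(a,b)=(0,2): 6·0+1·2=2≤41, 6·0+5·2=10≤10, objective 4.
(a,b)=(0,1): 6·0+1·1=1≤41, 6·0+5·1=5≤10, objective 2.
No feasible integer point exceeds 4.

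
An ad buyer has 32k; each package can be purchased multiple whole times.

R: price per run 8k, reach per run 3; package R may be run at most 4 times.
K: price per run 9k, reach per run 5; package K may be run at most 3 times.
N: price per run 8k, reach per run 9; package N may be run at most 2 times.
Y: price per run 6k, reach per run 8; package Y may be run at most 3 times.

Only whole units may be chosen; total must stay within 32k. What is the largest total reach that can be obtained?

34

2×N and 2×Y: price 28 ≤ 32, reach 2·9 + 2·8 = 34.
1×N and 3×Y: price 26 ≤ 32, reach 1·9 + 3·8 = 33.
Best is 34.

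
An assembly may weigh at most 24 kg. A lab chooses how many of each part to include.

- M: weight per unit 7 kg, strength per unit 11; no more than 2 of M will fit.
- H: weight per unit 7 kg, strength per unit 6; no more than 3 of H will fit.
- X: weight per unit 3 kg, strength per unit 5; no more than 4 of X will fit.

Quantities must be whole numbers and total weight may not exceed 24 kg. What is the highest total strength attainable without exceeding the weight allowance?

X has the best ratio (5/3); taking only X gives at most 4×5 = 20 (stopped by the supply cap of 4).
Mixing does better — 2×M and 3×X: weight 23 ≤ 24, strength 2·11 + 3·5 = 37.

37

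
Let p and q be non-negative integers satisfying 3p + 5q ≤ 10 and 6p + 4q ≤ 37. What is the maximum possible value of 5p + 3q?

15

(p,q)=(3,0): 3·3+5·0=9≤10, 6·3+4·0=18≤37, objective 15.
(p,q)=(2,0): 3·2+5·0=6≤10, 6·2+4·0=12≤37, objective 10.
The best lattice point is (3,0), giving 15.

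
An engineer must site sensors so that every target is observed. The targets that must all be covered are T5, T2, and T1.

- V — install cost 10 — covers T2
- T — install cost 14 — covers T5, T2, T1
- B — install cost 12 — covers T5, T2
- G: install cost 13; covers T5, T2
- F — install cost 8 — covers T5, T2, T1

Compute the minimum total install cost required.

This is an integer covering problem.
F alone covers T5, T2, T1 — every target.
Total install cost: 8.
No cover costs less than 8.

8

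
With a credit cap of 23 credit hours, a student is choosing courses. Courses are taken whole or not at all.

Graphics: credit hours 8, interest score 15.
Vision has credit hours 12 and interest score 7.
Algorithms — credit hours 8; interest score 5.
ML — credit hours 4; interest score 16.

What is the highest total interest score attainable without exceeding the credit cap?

36

Allowing fractional choices, the relaxed optimum would be about 37.8, but courses are indivisible.
Graphics + Algorithms + ML: credit hours 8 + 8 + 4 = 20 ≤ 23, interest score 15 + 5 + 16 = 36.
Vision + ML: credit hours 12 + 4 = 16 ≤ 23, interest score 7 + 16 = 23.
Graphics + ML: credit hours 8 + 4 = 12 ≤ 23, interest score 15 + 16 = 31.
Best is Graphics, Algorithms, and ML with total interest score 36.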